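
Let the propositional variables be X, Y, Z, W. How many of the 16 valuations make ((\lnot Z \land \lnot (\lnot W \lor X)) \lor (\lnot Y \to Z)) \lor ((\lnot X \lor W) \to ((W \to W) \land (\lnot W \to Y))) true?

15

Initial set: {T (((\lnot Z \land \lnot (\lnot W \lor X)) \lor (\lnot Y \to Z)) \lor ((\lnot X \lor W) \to ((W \to W) \land (\lnot W \to Y))))}.
T (((\lnot Z \land \lnot (\lnot W \lor X)) \lor (\lnot Y \to Z)) \lor ((\lnot X \lor W) \to ((W \to W) \land (\lnot W \to Y)))): β-rule — branch into T ((\lnot Z \land \lnot (\lnot W \lor X)) \lor (\lnot Y \to Z))  //  T ((\lnot X \lor W) \to ((W \to W) \land (\lnot W \to Y))).
  branch 1 (add T ((\lnot Z \land \lnot (\lnot W \lor X)) \lor (\lnot Y \to Z))):
    T ((\lnot Z \land \lnot (\lnot W \lor X)) \lor (\lnot Y \to Z)): β-rule — branch into T (\lnot Z \land \lnot (\lnot W \lor X))  //  T (\lnot Y \to Z).
      branch 1.1 (add T (\lnot Z \land \lnot (\lnot W \lor X))):
        T (\lnot Z \land \lnot (\lnot W \lor X)): α-rule — add T \lnot Z, T \lnot (\lnot W \lor X).
        T \lnot (\lnot W \lor X): α-rule — add F \lnot W, F X.
        ○ open, literals {W=T, X=F, Z=F}.
      branch 1.2 (add T (\lnot Y \to Z)):
        T (\lnot Y \to Z): β-rule — branch into F \lnot Y  //  T Z.
          branch 1.2.1 (add F \lnot Y):
            ○ open, literals {Y=T}.
          branch 1.2.2 (add T Z):
            ○ open, literals {Z=T}.
  branch 2 (add T ((\lnot X \lor W) \to ((W \to W) \land (\lnot W \to Y)))):
    T ((\lnot X \lor W) \to ((W \to W) \land (\lnot W \to Y))): β-rule — branch into F (\lnot X \lor W)  //  T ((W \to W) \land (\lnot W \to Y)).
      branch 2.1 (add F (\lnot X \lor W)):
        F (\lnot X \lor W): α-rule — add F \lnot X, F W.
        ○ open, literals {W=F, X=T}.
      branch 2.2 (add T ((W \to W) \land (\lnot W \to Y))):
        T ((W \to W) \land (\lnot W \to Y)): α-rule — add T (W \to W), T (\lnot W \to Y).
        T (W \to W): β-rule — branch into F W  //  T W.
          branch 2.2.1 (add F W):
            T (\lnot W \to Y): β-rule — branch into F \lnot W  //  T Y.
              branch 2.2.1.1 (add F \lnot W):
                × closes — contains both W and \lnot W.
              branch 2.2.1.2 (add T Y):
                ○ open, literals {W=F, Y=T}.
          branch 2.2.2 (add T W):
            T (\lnot W \to Y): β-rule — branch into F \lnot W  //  T Y.
              branch 2.2.2.1 (add F \lnot W):
                ○ open, literals {W=T}.
              branch 2.2.2.2 (add T Y):
                ○ open, literals {W=T, Y=T}.
1 branch closed, 7 open.
Each open branch fixes some atoms; the unmentioned ones are free. Counting distinct full assignments: branch {W=T, X=F, Z=F} (Y) contributes 2 new; branch {Y=T} (X, Z, W) contributes 7 new; branch {Z=T} (X, Y, W) contributes 4 new; branch {W=F, X=T} (Y, Z) contributes 1 new; branch {W=F, Y=T} (X, Z) contributes 0 new; branch {W=T} (X, Y, Z) contributes 1 new; branch {W=T, Y=T} (X, Z) contributes 0 new. Total: 15.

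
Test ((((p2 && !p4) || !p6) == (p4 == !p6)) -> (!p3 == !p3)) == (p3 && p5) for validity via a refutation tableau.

Assume the negation and expand:
Initial set: {!(((((p2 && !p4) || !p6) == (p4 == !p6)) -> (!p3 == !p3)) == (p3 && p5))}.
!(((((p2 && !p4) || !p6) == (p4 == !p6)) -> (!p3 == !p3)) == (p3 && p5)): β-rule — branch into ((((p2 && !p4) || !p6) == (p4 == !p6)) -> (!p3 == !p3)), !(p3 && p5)  //  !((((p2 && !p4) || !p6) == (p4 == !p6)) -> (!p3 == !p3)), (p3 && p5).
  branch 1 (add ((((p2 && !p4) || !p6) == (p4 == !p6)) -> (!p3 == !p3)), !(p3 && p5)):
    ((((p2 && !p4) || !p6) == (p4 == !p6)) -> (!p3 == !p3)): β-rule — branch into !(((p2 && !p4) || !p6) == (p4 == !p6))  //  (!p3 == !p3).
      branch 1.1 (add !(((p2 && !p4) || !p6) == (p4 == !p6))):
        !(p3 && p5): β-rule — branch into !p3  //  !p5.
          branch 1.1.1 (add !p3):
            !(((p2 && !p4) || !p6) == (p4 == !p6)): β-rule — branch into ((p2 && !p4) || !p6), !(p4 == !p6)  //  !((p2 && !p4) || !p6), (p4 == !p6).
              branch 1.1.1.1 (add ((p2 && !p4) || !p6), !(p4 == !p6)):
                ((p2 && !p4) || !p6): β-rule — branch into (p2 && !p4)  //  !p6.
                  branch 1.1.1.1.1 (add (p2 && !p4)):
                    (p2 && !p4): α-rule — add p2, !p4.
                    !(p4 == !p6): β-rule — branch into p4, !!p6  //  !p4, !p6.
                      branch 1.1.1.1.1.1 (add p4, !!p6):
                        × closes — contains both p4 and !p4.
                      branch 1.1.1.1.1.2 (add !p4, !p6):
                        ○ open, literals {p2=1, p3=0, p4=0, p6=0}.
                  branch 1.1.1.1.2 (add !p6):
                    !(p4 == !p6): β-rule — branch into p4, !!p6  //  !p4, !p6.
                      branch 1.1.1.1.2.1 (add p4, !!p6):
                        × closes — contains both p6 and !p6.
                      branch 1.1.1.1.2.2 (add !p4, !p6):
                        ○ open, literals {p3=0, p4=0, p6=0}.
              branch 1.1.1.2 (add !((p2 && !p4) || !p6), (p4 == !p6)):
                !((p2 && !p4) || !p6): α-rule — add !(p2 && !p4), !!p6.
                (p4 == !p6): β-rule — branch into p4, !p6  //  !p4, !!p6.
                  branch 1.1.1.2.1 (add p4, !p6):
                    × closes — contains both p6 and !p6.
                  branch 1.1.1.2.2 (add !p4, !!p6):
                    !(p2 && !p4): β-rule — branch into !p2  //  !!p4.
                      branch 1.1.1.2.2.1 (add !p2):
                        ○ open, literals {p2=0, p3=0, p4=0, p6=1}.
                      branch 1.1.1.2.2.2 (add !!p4):
                        × closes — contains both p4 and !p4.
          branch 1.1.2 (add !p5):
            !(((p2 && !p4) || !p6) == (p4 == !p6)): β-rule — branch into ((p2 && !p4) || !p6), !(p4 == !p6)  //  !((p2 && !p4) || !p6), (p4 == !p6).
              branch 1.1.2.1 (add ((p2 && !p4) || !p6), !(p4 == !p6)):
                ((p2 && !p4) || !p6): β-rule — branch into (p2 && !p4)  //  !p6.
                  branch 1.1.2.1.1 (add (p2 && !p4)):
                    (p2 && !p4): α-rule — add p2, !p4.
                    !(p4 == !p6): β-rule — branch into p4, !!p6  //  !p4, !p6.
                      branch 1.1.2.1.1.1 (add p4, !!p6):
                        × closes — contains both p4 and !p4.
                      branch 1.1.2.1.1.2 (add !p4, !p6):
                        ○ open, literals {p2=1, p4=0, p5=0, p6=0}.
                  branch 1.1.2.1.2 (add !p6):
                    !(p4 == !p6): β-rule — branch into p4, !!p6  //  !p4, !p6.
                      branch 1.1.2.1.2.1 (add p4, !!p6):
                        × closes — contains both p6 and !p6.
                      branch 1.1.2.1.2.2 (add !p4, !p6):
                        ○ open, literals {p4=0, p5=0, p6=0}.
              branch 1.1.2.2 (add !((p2 && !p4) || !p6), (p4 == !p6)):
                !((p2 && !p4) || !p6): α-rule — add !(p2 && !p4), !!p6.
                (p4 == !p6): β-rule — branch into p4, !p6  //  !p4, !!p6.
                  branch 1.1.2.2.1 (add p4, !p6):
                    × closes — contains both p6 and !p6.
                  branch 1.1.2.2.2 (add !p4, !!p6):
                    !(p2 && !p4): β-rule — branch into !p2  //  !!p4.
                      branch 1.1.2.2.2.1 (add !p2):
                        ○ open, literals {p2=0, p4=0, p5=0, p6=1}.
                      branch 1.1.2.2.2.2 (add !!p4):
                        × closes — contains both p4 and !p4.
      branch 1.2 (add (!p3 == !p3)):
        !(p3 && p5): β-rule — branch into !p3  //  !p5.
          branch 1.2.1 (add !p3):
            (!p3 == !p3): β-rule — branch into !p3, !p3  //  !!p3, !!p3.
              branch 1.2.1.1 (add !p3, !p3):
                ○ open, literals {p3=0}.
              branch 1.2.1.2 (add !!p3, !!p3):
                × closes — contains both p3 and !p3.
          branch 1.2.2 (add !p5):
            (!p3 == !p3): β-rule — branch into !p3, !p3  //  !!p3, !!p3.
              branch 1.2.2.1 (add !p3, !p3):
                ○ open, literals {p3=0, p5=0}.
              branch 1.2.2.2 (add !!p3, !!p3):
                ○ open, literals {p3=1, p5=0}.
  branch 2 (add !((((p2 && !p4) || !p6) == (p4 == !p6)) -> (!p3 == !p3)), (p3 && p5)):
    !((((p2 && !p4) || !p6) == (p4 == !p6)) -> (!p3 == !p3)): α-rule — add (((p2 && !p4) || !p6) == (p4 == !p6)), !(!p3 == !p3).
    (p3 && p5): α-rule — add p3, p5.
    (((p2 && !p4) || !p6) == (p4 == !p6)): β-rule — branch into ((p2 && !p4) || !p6), (p4 == !p6)  //  !((p2 && !p4) || !p6), !(p4 == !p6).
      branch 2.1 (add ((p2 && !p4) || !p6), (p4 == !p6)):
        !(!p3 == !p3): β-rule — branch into !p3, !!p3  //  !!p3, !p3.
          branch 2.1.1 (add !p3, !!p3):
            × closes — contains both p3 and !p3.
          branch 2.1.2 (add !!p3, !p3):
            × closes — contains both p3 and !p3.
      branch 2.2 (add !((p2 && !p4) || !p6), !(p4 == !p6)):
        !((p2 && !p4) || !p6): α-rule — add !(p2 && !p4), !!p6.
        !(!p3 == !p3): β-rule — branch into !p3, !!p3  //  !!p3, !p3.
          branch 2.2.1 (add !p3, !!p3):
            × closes — contains both p3 and !p3.
          branch 2.2.2 (add !!p3, !p3):
            × closes — contains both p3 and !p3.
13 branches closed, 9 open.
An open branch gives a countermodel: p2=1, p3=0, p4=0, p6=0 (unmentioned atoms arbitrary); under it the original formula is false.

Not valid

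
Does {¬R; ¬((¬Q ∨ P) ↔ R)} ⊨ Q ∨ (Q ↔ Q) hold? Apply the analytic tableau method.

Initial set: {¬R; ¬((¬Q ∨ P) ↔ R); ¬(Q ∨ (Q ↔ Q))}.
¬(Q ∨ (Q ↔ Q)): α-rule — add ¬Q, ¬(Q ↔ Q).
¬((¬Q ∨ P) ↔ R): β-rule — branch into (¬Q ∨ P), ¬R  //  ¬(¬Q ∨ P), R.
  branch 1 (add (¬Q ∨ P), ¬R):
    ¬(Q ↔ Q): β-rule — branch into Q, ¬Q  //  ¬Q, Q.
      branch 1.1 (add Q, ¬Q):
        × closes — contains both Q and ¬Q.
      branch 1.2 (add ¬Q, Q):
        × closes — contains both Q and ¬Q.
  branch 2 (add ¬(¬Q ∨ P), R):
    × closes — contains both R and ¬R.
All 3 branches close.
Every branch closed, so the premises entail the conclusion.

Yes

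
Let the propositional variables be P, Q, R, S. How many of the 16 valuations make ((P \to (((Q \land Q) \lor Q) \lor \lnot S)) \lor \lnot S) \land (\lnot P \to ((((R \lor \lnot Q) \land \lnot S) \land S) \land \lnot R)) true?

Initial set: {(((P \to (((Q \land Q) \lor Q) \lor \lnot S)) \lor \lnot S) \land (\lnot P \to ((((R \lor \lnot Q) \land \lnot S) \land S) \land \lnot R)))}.
(((P \to (((Q \land Q) \lor Q) \lor \lnot S)) \lor \lnot S) \land (\lnot P \to ((((R \lor \lnot Q) \land \lnot S) \land S) \land \lnot R))): α-rule — add ((P \to (((Q \land Q) \lor Q) \lor \lnot S)) \lor \lnot S), (\lnot P \to ((((R \lor \lnot Q) \land \lnot S) \land S) \land \lnot R)).
((P \to (((Q \land Q) \lor Q) \lor \lnot S)) \lor \lnot S): β-rule — branch into (P \to (((Q \land Q) \lor Q) \lor \lnot S))  //  \lnot S.
  branch 1 (add (P \to (((Q \land Q) \lor Q) \lor \lnot S))):
    (\lnot P \to ((((R \lor \lnot Q) \land \lnot S) \land S) \land \lnot R)): β-rule — branch into \lnot \lnot P  //  ((((R \lor \lnot Q) \land \lnot S) \land S) \land \lnot R).
      branch 1.1 (add \lnot \lnot P):
        (P \to (((Q \land Q) \lor Q) \lor \lnot S)): β-rule — branch into \lnot P  //  (((Q \land Q) \lor Q) \lor \lnot S).
          branch 1.1.1 (add \lnot P):
            × closes — contains both P and \lnot P.
          branch 1.1.2 (add (((Q \land Q) \lor Q) \lor \lnot S)):
            (((Q \land Q) \lor Q) \lor \lnot S): β-rule — branch into ((Q \land Q) \lor Q)  //  \lnot S.
              branch 1.1.2.1 (add ((Q \land Q) \lor Q)):
                ((Q \land Q) \lor Q): β-rule — branch into (Q \land Q)  //  Q.
                  branch 1.1.2.1.1 (add (Q \land Q)):
                    (Q \land Q): α-rule — add Q, Q.
                    ○ open, literals {P=true, Q=true}.
                  branch 1.1.2.1.2 (add Q):
                    ○ open, literals {P=true, Q=true}.
              branch 1.1.2.2 (add \lnot S):
                ○ open, literals {P=true, S=false}.
      branch 1.2 (add ((((R \lor \lnot Q) \land \lnot S) \land S) \land \lnot R)):
        ((((R \lor \lnot Q) \land \lnot S) \land S) \land \lnot R): α-rule — add (((R \lor \lnot Q) \land \lnot S) \land S), \lnot R.
        (((R \lor \lnot Q) \land \lnot S) \land S): α-rule — add ((R \lor \lnot Q) \land \lnot S), S.
        ((R \lor \lnot Q) \land \lnot S): α-rule — add (R \lor \lnot Q), \lnot S.
        × closes — contains both S and \lnot S.
  branch 2 (add \lnot S):
    (\lnot P \to ((((R \lor \lnot Q) \land \lnot S) \land S) \land \lnot R)): β-rule — branch into \lnot \lnot P  //  ((((R \lor \lnot Q) \land \lnot S) \land S) \land \lnot R).
      branch 2.1 (add \lnot \lnot P):
        ○ open, literals {P=true, S=false}.
      branch 2.2 (add ((((R \lor \lnot Q) \land \lnot S) \land S) \land \lnot R)):
        ((((R \lor \lnot Q) \land \lnot S) \land S) \land \lnot R): α-rule — add (((R \lor \lnot Q) \land \lnot S) \land S), \lnot R.
        (((R \lor \lnot Q) \land \lnot S) \land S): α-rule — add ((R \lor \lnot Q) \land \lnot S), S.
        × closes — contains both S and \lnot S.
3 branches closed, 4 open.
Each open branch fixes some atoms; the unmentioned ones are free. Counting distinct full assignments: branch {P=true, Q=true} (R, S) contributes 4 new; branch {P=true, Q=true} (R, S) contributes 0 new; branch {P=true, S=false} (Q, R) contributes 2 new; branch {P=true, S=false} (Q, R) contributes 0 new. Total: 6.

6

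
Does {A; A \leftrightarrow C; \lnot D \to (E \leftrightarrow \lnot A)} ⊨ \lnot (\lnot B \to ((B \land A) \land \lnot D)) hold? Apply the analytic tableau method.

Initial set: {A; (A \leftrightarrow C); (\lnot D \to (E \leftrightarrow \lnot A)); \lnot \lnot (\lnot B \to ((B \land A) \land \lnot D))}.
(A \leftrightarrow C): β-rule — branch into A, C  //  \lnot A, \lnot C.
  branch 1 (add A, C):
    (\lnot D \to (E \leftrightarrow \lnot A)): β-rule — branch into \lnot \lnot D  //  (E \leftrightarrow \lnot A).
      branch 1.1 (add \lnot \lnot D):
        \lnot \lnot (\lnot B \to ((B \land A) \land \lnot D)): β-rule — branch into \lnot \lnot B  //  ((B \land A) \land \lnot D).
          branch 1.1.1 (add \lnot \lnot B):
            ○ open, literals {A=true, B=true, C=true, D=true}.
          branch 1.1.2 (add ((B \land A) \land \lnot D)):
            ((B \land A) \land \lnot D): α-rule — add (B \land A), \lnot D.
            × closes — contains both D and \lnot D.
      branch 1.2 (add (E \leftrightarrow \lnot A)):
        \lnot \lnot (\lnot B \to ((B \land A) \land \lnot D)): β-rule — branch into \lnot \lnot B  //  ((B \land A) \land \lnot D).
          branch 1.2.1 (add \lnot \lnot B):
            (E \leftrightarrow \lnot A): β-rule — branch into E, \lnot A  //  \lnot E, \lnot \lnot A.
              branch 1.2.1.1 (add E, \lnot A):
                × closes — contains both A and \lnot A.
              branch 1.2.1.2 (add \lnot E, \lnot \lnot A):
                ○ open, literals {A=true, B=true, C=true, E=false}.
          branch 1.2.2 (add ((B \land A) \land \lnot D)):
            ((B \land A) \land \lnot D): α-rule — add (B \land A), \lnot D.
            (B \land A): α-rule — add B, A.
            (E \leftrightarrow \lnot A): β-rule — branch into E, \lnot A  //  \lnot E, \lnot \lnot A.
              branch 1.2.2.1 (add E, \lnot A):
                × closes — contains both A and \lnot A.
              branch 1.2.2.2 (add \lnot E, \lnot \lnot A):
                ○ open, literals {A=true, B=true, C=true, D=false, E=false}.
  branch 2 (add \lnot A, \lnot C):
    × closes — contains both A and \lnot A.
4 branches closed, 3 open.
An open branch gives a countermodel: A=true, B=true, C=true, D=true (unmentioned atoms arbitrary); the premises hold there but the conclusion fails.

No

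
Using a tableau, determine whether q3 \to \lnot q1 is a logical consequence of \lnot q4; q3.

No

Initial set: {\lnot q4; q3; \lnot (q3 \to \lnot q1)}.
\lnot (q3 \to \lnot q1): α-rule — add q3, \lnot \lnot q1.
○ open, literals {q1=true, q3=true, q4=false}.
0 branches closed, 1 open.
An open branch gives a countermodel: q1=true, q3=true, q4=false (unmentioned atoms arbitrary); the premises hold there but the conclusion fails.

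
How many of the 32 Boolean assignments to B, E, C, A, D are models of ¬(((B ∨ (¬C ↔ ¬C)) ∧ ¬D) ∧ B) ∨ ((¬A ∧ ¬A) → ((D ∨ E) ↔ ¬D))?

Initial set: {(¬(((B ∨ (¬C ↔ ¬C)) ∧ ¬D) ∧ B) ∨ ((¬A ∧ ¬A) → ((D ∨ E) ↔ ¬D)))}.
(¬(((B ∨ (¬C ↔ ¬C)) ∧ ¬D) ∧ B) ∨ ((¬A ∧ ¬A) → ((D ∨ E) ↔ ¬D))): β-rule — branch into ¬(((B ∨ (¬C ↔ ¬C)) ∧ ¬D) ∧ B)  //  ((¬A ∧ ¬A) → ((D ∨ E) ↔ ¬D)).
  branch 1 (add ¬(((B ∨ (¬C ↔ ¬C)) ∧ ¬D) ∧ B)):
    ¬(((B ∨ (¬C ↔ ¬C)) ∧ ¬D) ∧ B): β-rule — branch into ¬((B ∨ (¬C ↔ ¬C)) ∧ ¬D)  //  ¬B.
      branch 1.1 (add ¬((B ∨ (¬C ↔ ¬C)) ∧ ¬D)):
        ¬((B ∨ (¬C ↔ ¬C)) ∧ ¬D): β-rule — branch into ¬(B ∨ (¬C ↔ ¬C))  //  ¬¬D.
          branch 1.1.1 (add ¬(B ∨ (¬C ↔ ¬C))):
            ¬(B ∨ (¬C ↔ ¬C)): α-rule — add ¬B, ¬(¬C ↔ ¬C).
            ¬(¬C ↔ ¬C): β-rule — branch into ¬C, ¬¬C  //  ¬¬C, ¬C.
              branch 1.1.1.1 (add ¬C, ¬¬C):
                × closes — contains both C and ¬C.
              branch 1.1.1.2 (add ¬¬C, ¬C):
                × closes — contains both C and ¬C.
          branch 1.1.2 (add ¬¬D):
            ○ open, literals {D=T}.
      branch 1.2 (add ¬B):
        ○ open, literals {B=F}.
  branch 2 (add ((¬A ∧ ¬A) → ((D ∨ E) ↔ ¬D))):
    ((¬A ∧ ¬A) → ((D ∨ E) ↔ ¬D)): β-rule — branch into ¬(¬A ∧ ¬A)  //  ((D ∨ E) ↔ ¬D).
      branch 2.1 (add ¬(¬A ∧ ¬A)):
        ¬(¬A ∧ ¬A): β-rule — branch into ¬¬A  //  ¬¬A.
          branch 2.1.1 (add ¬¬A):
            ○ open, literals {A=T}.
          branch 2.1.2 (add ¬¬A):
            ○ open, literals {A=T}.
      branch 2.2 (add ((D ∨ E) ↔ ¬D)):
        ((D ∨ E) ↔ ¬D): β-rule — branch into (D ∨ E), ¬D  //  ¬(D ∨ E), ¬¬D.
          branch 2.2.1 (add (D ∨ E), ¬D):
            (D ∨ E): β-rule — branch into D  //  E.
              branch 2.2.1.1 (add D):
                × closes — contains both D and ¬D.
              branch 2.2.1.2 (add E):
                ○ open, literals {D=F, E=T}.
          branch 2.2.2 (add ¬(D ∨ E), ¬¬D):
            ¬(D ∨ E): α-rule — add ¬D, ¬E.
            × closes — contains both D and ¬D.
4 branches closed, 5 open.
Each open branch fixes some atoms; the unmentioned ones are free. Counting distinct full assignments: branch {D=T} (B, E, C, A) contributes 16 new; branch {B=F} (E, C, A, D) contributes 8 new; branch {A=T} (B, E, C, D) contributes 4 new; branch {A=T} (B, E, C, D) contributes 0 new; branch {D=F, E=T} (B, C, A) contributes 2 new. Total: 30.

30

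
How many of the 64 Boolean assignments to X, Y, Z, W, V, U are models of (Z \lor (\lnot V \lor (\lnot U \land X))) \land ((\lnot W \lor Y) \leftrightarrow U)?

Initial set: {((Z \lor (\lnot V \lor (\lnot U \land X))) \land ((\lnot W \lor Y) \leftrightarrow U))}.
((Z \lor (\lnot V \lor (\lnot U \land X))) \land ((\lnot W \lor Y) \leftrightarrow U)): α-rule — add (Z \lor (\lnot V \lor (\lnot U \land X))), ((\lnot W \lor Y) \leftrightarrow U).
(Z \lor (\lnot V \lor (\lnot U \land X))): β-rule — branch into Z  //  (\lnot V \lor (\lnot U \land X)).
  branch 1 (add Z):
    ((\lnot W \lor Y) \leftrightarrow U): β-rule — branch into (\lnot W \lor Y), U  //  \lnot (\lnot W \lor Y), \lnot U.
      branch 1.1 (add (\lnot W \lor Y), U):
        (\lnot W \lor Y): β-rule — branch into \lnot W  //  Y.
          branch 1.1.1 (add \lnot W):
            ○ open, literals {U=1, W=0, Z=1}.
          branch 1.1.2 (add Y):
            ○ open, literals {U=1, Y=1, Z=1}.
      branch 1.2 (add \lnot (\lnot W \lor Y), \lnot U):
        \lnot (\lnot W \lor Y): α-rule — add \lnot \lnot W, \lnot Y.
        ○ open, literals {U=0, W=1, Y=0, Z=1}.
  branch 2 (add (\lnot V \lor (\lnot U \land X))):
    ((\lnot W \lor Y) \leftrightarrow U): β-rule — branch into (\lnot W \lor Y), U  //  \lnot (\lnot W \lor Y), \lnot U.
      branch 2.1 (add (\lnot W \lor Y), U):
        (\lnot V \lor (\lnot U \land X)): β-rule — branch into \lnot V  //  (\lnot U \land X).
          branch 2.1.1 (add \lnot V):
            (\lnot W \lor Y): β-rule — branch into \lnot W  //  Y.
              branch 2.1.1.1 (add \lnot W):
                ○ open, literals {U=1, V=0, W=0}.
              branch 2.1.1.2 (add Y):
                ○ open, literals {U=1, V=0, Y=1}.
          branch 2.1.2 (add (\lnot U \land X)):
            (\lnot U \land X): α-rule — add \lnot U, X.
            × closes — contains both U and \lnot U.
      branch 2.2 (add \lnot (\lnot W \lor Y), \lnot U):
        \lnot (\lnot W \lor Y): α-rule — add \lnot \lnot W, \lnot Y.
        (\lnot V \lor (\lnot U \land X)): β-rule — branch into \lnot V  //  (\lnot U \land X).
          branch 2.2.1 (add \lnot V):
            ○ open, literals {U=0, V=0, W=1, Y=0}.
          branch 2.2.2 (add (\lnot U \land X)):
            (\lnot U \land X): α-rule — add \lnot U, X.
            ○ open, literals {U=0, W=1, X=1, Y=0}.
1 branch closed, 7 open.
Each open branch fixes some atoms; the unmentioned ones are free. Counting distinct full assignments: branch {U=1, W=0, Z=1} (X, Y, V) contributes 8 new; branch {U=1, Y=1, Z=1} (X, W, V) contributes 4 new; branch {U=0, W=1, Y=0, Z=1} (X, V) contributes 4 new; branch {U=1, V=0, W=0} (X, Y, Z) contributes 4 new; branch {U=1, V=0, Y=1} (X, Z, W) contributes 2 new; branch {U=0, V=0, W=1, Y=0} (X, Z) contributes 2 new; branch {U=0, W=1, X=1, Y=0} (Z, V) contributes 1 new. Total: 25.

25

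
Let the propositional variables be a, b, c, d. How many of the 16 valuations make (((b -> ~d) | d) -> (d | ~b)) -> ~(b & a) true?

Initial set: {((((b -> ~d) | d) -> (d | ~b)) -> ~(b & a))}.
((((b -> ~d) | d) -> (d | ~b)) -> ~(b & a)): β-rule — branch into ~(((b -> ~d) | d) -> (d | ~b))  //  ~(b & a).
  branch 1 (add ~(((b -> ~d) | d) -> (d | ~b))):
    ~(((b -> ~d) | d) -> (d | ~b)): α-rule — add ((b -> ~d) | d), ~(d | ~b).
    ~(d | ~b): α-rule — add ~d, ~~b.
    ((b -> ~d) | d): β-rule — branch into (b -> ~d)  //  d.
      branch 1.1 (add (b -> ~d)):
        (b -> ~d): β-rule — branch into ~b  //  ~d.
          branch 1.1.1 (add ~b):
            × closes — contains both b and ~b.
          branch 1.1.2 (add ~d):
            ○ open, literals {b=1, d=0}.
      branch 1.2 (add d):
        × closes — contains both d and ~d.
  branch 2 (add ~(b & a)):
    ~(b & a): β-rule — branch into ~b  //  ~a.
      branch 2.1 (add ~b):
        ○ open, literals {b=0}.
      branch 2.2 (add ~a):
        ○ open, literals {a=0}.
2 branches closed, 3 open.
Each open branch fixes some atoms; the unmentioned ones are free. Counting distinct full assignments: branch {b=1, d=0} (a, c) contributes 4 new; branch {b=0} (a, c, d) contributes 8 new; branch {a=0} (b, c, d) contributes 2 new. Total: 14.

14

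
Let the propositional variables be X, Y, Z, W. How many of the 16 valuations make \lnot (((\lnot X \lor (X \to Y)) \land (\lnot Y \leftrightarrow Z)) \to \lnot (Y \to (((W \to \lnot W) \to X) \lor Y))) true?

Initial set: {\lnot (((\lnot X \lor (X \to Y)) \land (\lnot Y \leftrightarrow Z)) \to \lnot (Y \to (((W \to \lnot W) \to X) \lor Y)))}.
\lnot (((\lnot X \lor (X \to Y)) \land (\lnot Y \leftrightarrow Z)) \to \lnot (Y \to (((W \to \lnot W) \to X) \lor Y))): α-rule — add ((\lnot X \lor (X \to Y)) \land (\lnot Y \leftrightarrow Z)), \lnot \lnot (Y \to (((W \to \lnot W) \to X) \lor Y)).
((\lnot X \lor (X \to Y)) \land (\lnot Y \leftrightarrow Z)): α-rule — add (\lnot X \lor (X \to Y)), (\lnot Y \leftrightarrow Z).
\lnot \lnot (Y \to (((W \to \lnot W) \to X) \lor Y)): β-rule — branch into \lnot Y  //  (((W \to \lnot W) \to X) \lor Y).
  branch 1 (add \lnot Y):
    (\lnot X \lor (X \to Y)): β-rule — branch into \lnot X  //  (X \to Y).
      branch 1.1 (add \lnot X):
        (\lnot Y \leftrightarrow Z): β-rule — branch into \lnot Y, Z  //  \lnot \lnot Y, \lnot Z.
          branch 1.1.1 (add \lnot Y, Z):
            ○ open, literals {X=F, Y=F, Z=T}.
          branch 1.1.2 (add \lnot \lnot Y, \lnot Z):
            × closes — contains both Y and \lnot Y.
      branch 1.2 (add (X \to Y)):
        (\lnot Y \leftrightarrow Z): β-rule — branch into \lnot Y, Z  //  \lnot \lnot Y, \lnot Z.
          branch 1.2.1 (add \lnot Y, Z):
            (X \to Y): β-rule — branch into \lnot X  //  Y.
              branch 1.2.1.1 (add \lnot X):
                ○ open, literals {X=F, Y=F, Z=T}.
              branch 1.2.1.2 (add Y):
                × closes — contains both Y and \lnot Y.
          branch 1.2.2 (add \lnot \lnot Y, \lnot Z):
            × closes — contains both Y and \lnot Y.
  branch 2 (add (((W \to \lnot W) \to X) \lor Y)):
    (\lnot X \lor (X \to Y)): β-rule — branch into \lnot X  //  (X \to Y).
      branch 2.1 (add \lnot X):
        (\lnot Y \leftrightarrow Z): β-rule — branch into \lnot Y, Z  //  \lnot \lnot Y, \lnot Z.
          branch 2.1.1 (add \lnot Y, Z):
            (((W \to \lnot W) \to X) \lor Y): β-rule — branch into ((W \to \lnot W) \to X)  //  Y.
              branch 2.1.1.1 (add ((W \to \lnot W) \to X)):
                ((W \to \lnot W) \to X): β-rule — branch into \lnot (W \to \lnot W)  //  X.
                  branch 2.1.1.1.1 (add \lnot (W \to \lnot W)):
                    \lnot (W \to \lnot W): α-rule — add W, \lnot \lnot W.
                    ○ open, literals {W=T, X=F, Y=F, Z=T}.
                  branch 2.1.1.1.2 (add X):
                    × closes — contains both X and \lnot X.
              branch 2.1.1.2 (add Y):
                × closes — contains both Y and \lnot Y.
          branch 2.1.2 (add \lnot \lnot Y, \lnot Z):
            (((W \to \lnot W) \to X) \lor Y): β-rule — branch into ((W \to \lnot W) \to X)  //  Y.
              branch 2.1.2.1 (add ((W \to \lnot W) \to X)):
                ((W \to \lnot W) \to X): β-rule — branch into \lnot (W \to \lnot W)  //  X.
                  branch 2.1.2.1.1 (add \lnot (W \to \lnot W)):
                    \lnot (W \to \lnot W): α-rule — add W, \lnot \lnot W.
                    ○ open, literals {W=T, X=F, Y=T, Z=F}.
                  branch 2.1.2.1.2 (add X):
                    × closes — contains both X and \lnot X.
              branch 2.1.2.2 (add Y):
                ○ open, literals {X=F, Y=T, Z=F}.
      branch 2.2 (add (X \to Y)):
        (\lnot Y \leftrightarrow Z): β-rule — branch into \lnot Y, Z  //  \lnot \lnot Y, \lnot Z.
          branch 2.2.1 (add \lnot Y, Z):
            (((W \to \lnot W) \to X) \lor Y): β-rule — branch into ((W \to \lnot W) \to X)  //  Y.
              branch 2.2.1.1 (add ((W \to \lnot W) \to X)):
                (X \to Y): β-rule — branch into \lnot X  //  Y.
                  branch 2.2.1.1.1 (add \lnot X):
                    ((W \to \lnot W) \to X): β-rule — branch into \lnot (W \to \lnot W)  //  X.
                      branch 2.2.1.1.1.1 (add \lnot (W \to \lnot W)):
                        \lnot (W \to \lnot W): α-rule — add W, \lnot \lnot W.
                        ○ open, literals {W=T, X=F, Y=F, Z=T}.
                      branch 2.2.1.1.1.2 (add X):
                        × closes — contains both X and \lnot X.
                  branch 2.2.1.1.2 (add Y):
                    × closes — contains both Y and \lnot Y.
              branch 2.2.1.2 (add Y):
                × closes — contains both Y and \lnot Y.
          branch 2.2.2 (add \lnot \lnot Y, \lnot Z):
            (((W \to \lnot W) \to X) \lor Y): β-rule — branch into ((W \to \lnot W) \to X)  //  Y.
              branch 2.2.2.1 (add ((W \to \lnot W) \to X)):
                (X \to Y): β-rule — branch into \lnot X  //  Y.
                  branch 2.2.2.1.1 (add \lnot X):
                    ((W \to \lnot W) \to X): β-rule — branch into \lnot (W \to \lnot W)  //  X.
                      branch 2.2.2.1.1.1 (add \lnot (W \to \lnot W)):
                        \lnot (W \to \lnot W): α-rule — add W, \lnot \lnot W.
                        ○ open, literals {W=T, X=F, Y=T, Z=F}.
                      branch 2.2.2.1.1.2 (add X):
                        × closes — contains both X and \lnot X.
                  branch 2.2.2.1.2 (add Y):
                    ((W \to \lnot W) \to X): β-rule — branch into \lnot (W \to \lnot W)  //  X.
                      branch 2.2.2.1.2.1 (add \lnot (W \to \lnot W)):
                        \lnot (W \to \lnot W): α-rule — add W, \lnot \lnot W.
                        ○ open, literals {W=T, Y=T, Z=F}.
                      branch 2.2.2.1.2.2 (add X):
                        ○ open, literals {X=T, Y=T, Z=F}.
              branch 2.2.2.2 (add Y):
                (X \to Y): β-rule — branch into \lnot X  //  Y.
                  branch 2.2.2.2.1 (add \lnot X):
                    ○ open, literals {X=F, Y=T, Z=F}.
                  branch 2.2.2.2.2 (add Y):
                    ○ open, literals {Y=T, Z=F}.
10 branches closed, 11 open.
Each open branch fixes some atoms; the unmentioned ones are free. Counting distinct full assignments: branch {X=F, Y=F, Z=T} (W) contributes 2 new; branch {X=F, Y=F, Z=T} (W) contributes 0 new; branch {W=T, X=F, Y=F, Z=T} (none free) contributes 0 new; branch {W=T, X=F, Y=T, Z=F} (none free) contributes 1 new; branch {X=F, Y=T, Z=F} (W) contributes 1 new; branch {W=T, X=F, Y=F, Z=T} (none free) contributes 0 new; branch {W=T, X=F, Y=T, Z=F} (none free) contributes 0 new; branch {W=T, Y=T, Z=F} (X) contributes 1 new; branch {X=T, Y=T, Z=F} (W) contributes 1 new; branch {X=F, Y=T, Z=F} (W) contributes 0 new; branch {Y=T, Z=F} (X, W) contributes 0 new. Total: 6.

6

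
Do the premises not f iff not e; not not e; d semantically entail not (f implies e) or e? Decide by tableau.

Yes

Initial set: {(not f iff not e); not not e; d; not (not (f implies e) or e)}.
not not e: drop double negation, giving e.
not (not (f implies e) or e): α-rule — add not not (f implies e), not e.
× closes — contains both e and not e.
All 1 branch closes.
Every branch closed, so the premises entail the conclusion.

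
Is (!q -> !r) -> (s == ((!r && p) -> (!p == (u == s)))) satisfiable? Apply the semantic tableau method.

Satisfiable

Initial set: {((!q -> !r) -> (s == ((!r && p) -> (!p == (u == s)))))}.
((!q -> !r) -> (s == ((!r && p) -> (!p == (u == s))))): β-rule — branch into !(!q -> !r)  //  (s == ((!r && p) -> (!p == (u == s)))).
  branch 1 (add !(!q -> !r)):
    !(!q -> !r): α-rule — add !q, !!r.
    ○ open, literals {q=false, r=true}.
  branch 2 (add (s == ((!r && p) -> (!p == (u == s))))):
    (s == ((!r && p) -> (!p == (u == s)))): β-rule — branch into s, ((!r && p) -> (!p == (u == s)))  //  !s, !((!r && p) -> (!p == (u == s))).
      branch 2.1 (add s, ((!r && p) -> (!p == (u == s)))):
        ((!r && p) -> (!p == (u == s))): β-rule — branch into !(!r && p)  //  (!p == (u == s)).
          branch 2.1.1 (add !(!r && p)):
            !(!r && p): β-rule — branch into !!r  //  !p.
              branch 2.1.1.1 (add !!r):
                ○ open, literals {r=true, s=true}.
              branch 2.1.1.2 (add !p):
                ○ open, literals {p=false, s=true}.
          branch 2.1.2 (add (!p == (u == s))):
            (!p == (u == s)): β-rule — branch into !p, (u == s)  //  !!p, !(u == s).
              branch 2.1.2.1 (add !p, (u == s)):
                (u == s): β-rule — branch into u, s  //  !u, !s.
                  branch 2.1.2.1.1 (add u, s):
                    ○ open, literals {p=false, s=true, u=true}.
                  branch 2.1.2.1.2 (add !u, !s):
                    × closes — contains both s and !s.
              branch 2.1.2.2 (add !!p, !(u == s)):
                !(u == s): β-rule — branch into u, !s  //  !u, s.
                  branch 2.1.2.2.1 (add u, !s):
                    × closes — contains both s and !s.
                  branch 2.1.2.2.2 (add !u, s):
                    ○ open, literals {p=true, s=true, u=false}.
      branch 2.2 (add !s, !((!r && p) -> (!p == (u == s)))):
        !((!r && p) -> (!p == (u == s))): α-rule — add (!r && p), !(!p == (u == s)).
        (!r && p): α-rule — add !r, p.
        !(!p == (u == s)): β-rule — branch into !p, !(u == s)  //  !!p, (u == s).
          branch 2.2.1 (add !p, !(u == s)):
            × closes — contains both p and !p.
          branch 2.2.2 (add !!p, (u == s)):
            (u == s): β-rule — branch into u, s  //  !u, !s.
              branch 2.2.2.1 (add u, s):
                × closes — contains both s and !s.
              branch 2.2.2.2 (add !u, !s):
                ○ open, literals {p=true, r=false, s=false, u=false}.
4 branches closed, 6 open.
An open branch gives a satisfying assignment: q=false, r=true.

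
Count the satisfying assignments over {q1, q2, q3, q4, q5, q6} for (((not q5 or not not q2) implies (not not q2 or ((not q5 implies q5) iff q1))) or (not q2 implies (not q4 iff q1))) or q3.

62

Initial set: {((((not q5 or not not q2) implies (not not q2 or ((not q5 implies q5) iff q1))) or (not q2 implies (not q4 iff q1))) or q3)}.
((((not q5 or not not q2) implies (not not q2 or ((not q5 implies q5) iff q1))) or (not q2 implies (not q4 iff q1))) or q3): β-rule — branch into (((not q5 or not not q2) implies (not not q2 or ((not q5 implies q5) iff q1))) or (not q2 implies (not q4 iff q1)))  //  q3.
  branch 1 (add (((not q5 or not not q2) implies (not not q2 or ((not q5 implies q5) iff q1))) or (not q2 implies (not q4 iff q1)))):
    (((not q5 or not not q2) implies (not not q2 or ((not q5 implies q5) iff q1))) or (not q2 implies (not q4 iff q1))): β-rule — branch into ((not q5 or not not q2) implies (not not q2 or ((not q5 implies q5) iff q1)))  //  (not q2 implies (not q4 iff q1)).
      branch 1.1 (add ((not q5 or not not q2) implies (not not q2 or ((not q5 implies q5) iff q1)))):
        ((not q5 or not not q2) implies (not not q2 or ((not q5 implies q5) iff q1))): β-rule — branch into not (not q5 or not not q2)  //  (not not q2 or ((not q5 implies q5) iff q1)).
          branch 1.1.1 (add not (not q5 or not not q2)):
            not (not q5 or not not q2): α-rule — add not not q5, not not not q2.
            not not not q2: drop double negation, giving not q2.
            ○ open, literals {q2=F, q5=T}.
          branch 1.1.2 (add (not not q2 or ((not q5 implies q5) iff q1))):
            (not not q2 or ((not q5 implies q5) iff q1)): β-rule — branch into not not q2  //  ((not q5 implies q5) iff q1).
              branch 1.1.2.1 (add not not q2):
                not not q2: drop double negation, giving q2.
                ○ open, literals {q2=T}.
              branch 1.1.2.2 (add ((not q5 implies q5) iff q1)):
                ((not q5 implies q5) iff q1): β-rule — branch into (not q5 implies q5), q1  //  not (not q5 implies q5), not q1.
                  branch 1.1.2.2.1 (add (not q5 implies q5), q1):
                    (not q5 implies q5): β-rule — branch into not not q5  //  q5.
                      branch 1.1.2.2.1.1 (add not not q5):
                        ○ open, literals {q1=T, q5=T}.
                      branch 1.1.2.2.1.2 (add q5):
                        ○ open, literals {q1=T, q5=T}.
                  branch 1.1.2.2.2 (add not (not q5 implies q5), not q1):
                    not (not q5 implies q5): α-rule — add not q5, not q5.
                    ○ open, literals {q1=F, q5=F}.
      branch 1.2 (add (not q2 implies (not q4 iff q1))):
        (not q2 implies (not q4 iff q1)): β-rule — branch into not not q2  //  (not q4 iff q1).
          branch 1.2.1 (add not not q2):
            ○ open, literals {q2=T}.
          branch 1.2.2 (add (not q4 iff q1)):
            (not q4 iff q1): β-rule — branch into not q4, q1  //  not not q4, not q1.
              branch 1.2.2.1 (add not q4, q1):
                ○ open, literals {q1=T, q4=F}.
              branch 1.2.2.2 (add not not q4, not q1):
                ○ open, literals {q1=F, q4=T}.
  branch 2 (add q3):
    ○ open, literals {q3=T}.
0 branches closed, 9 open.
Each open branch fixes some atoms; the unmentioned ones are free. Counting distinct full assignments: branch {q2=F, q5=T} (q1, q3, q4, q6) contributes 16 new; branch {q2=T} (q1, q3, q4, q5, q6) contributes 32 new; branch {q1=T, q5=T} (q2, q3, q4, q6) contributes 0 new; branch {q1=T, q5=T} (q2, q3, q4, q6) contributes 0 new; branch {q1=F, q5=F} (q2, q3, q4, q6) contributes 8 new; branch {q2=T} (q1, q3, q4, q5, q6) contributes 0 new; branch {q1=T, q4=F} (q2, q3, q5, q6) contributes 4 new; branch {q1=F, q4=T} (q2, q3, q5, q6) contributes 0 new; branch {q3=T} (q1, q2, q4, q5, q6) contributes 2 new. Total: 62.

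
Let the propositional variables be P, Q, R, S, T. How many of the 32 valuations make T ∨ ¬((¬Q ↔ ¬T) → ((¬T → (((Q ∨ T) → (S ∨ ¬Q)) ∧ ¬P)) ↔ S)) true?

20

Initial set: {T (T ∨ ¬((¬Q ↔ ¬T) → ((¬T → (((Q ∨ T) → (S ∨ ¬Q)) ∧ ¬P)) ↔ S)))}.
T (T ∨ ¬((¬Q ↔ ¬T) → ((¬T → (((Q ∨ T) → (S ∨ ¬Q)) ∧ ¬P)) ↔ S))): β-rule — branch into T T  //  T ¬((¬Q ↔ ¬T) → ((¬T → (((Q ∨ T) → (S ∨ ¬Q)) ∧ ¬P)) ↔ S)).
  branch 1 (add T T):
    ○ open, literals {T=1}.
  branch 2 (add T ¬((¬Q ↔ ¬T) → ((¬T → (((Q ∨ T) → (S ∨ ¬Q)) ∧ ¬P)) ↔ S))):
    T ¬((¬Q ↔ ¬T) → ((¬T → (((Q ∨ T) → (S ∨ ¬Q)) ∧ ¬P)) ↔ S)): α-rule — add T (¬Q ↔ ¬T), F ((¬T → (((Q ∨ T) → (S ∨ ¬Q)) ∧ ¬P)) ↔ S).
    T (¬Q ↔ ¬T): β-rule — branch into T ¬Q, T ¬T  //  F ¬Q, F ¬T.
      branch 2.1 (add T ¬Q, T ¬T):
        F ((¬T → (((Q ∨ T) → (S ∨ ¬Q)) ∧ ¬P)) ↔ S): β-rule — branch into T (¬T → (((Q ∨ T) → (S ∨ ¬Q)) ∧ ¬P)), F S  //  F (¬T → (((Q ∨ T) → (S ∨ ¬Q)) ∧ ¬P)), T S.
          branch 2.1.1 (add T (¬T → (((Q ∨ T) → (S ∨ ¬Q)) ∧ ¬P)), F S):
            T (¬T → (((Q ∨ T) → (S ∨ ¬Q)) ∧ ¬P)): β-rule — branch into F ¬T  //  T (((Q ∨ T) → (S ∨ ¬Q)) ∧ ¬P).
              branch 2.1.1.1 (add F ¬T):
                × closes — contains both T and ¬T.
              branch 2.1.1.2 (add T (((Q ∨ T) → (S ∨ ¬Q)) ∧ ¬P)):
                T (((Q ∨ T) → (S ∨ ¬Q)) ∧ ¬P): α-rule — add T ((Q ∨ T) → (S ∨ ¬Q)), T ¬P.
                T ((Q ∨ T) → (S ∨ ¬Q)): β-rule — branch into F (Q ∨ T)  //  T (S ∨ ¬Q).
                  branch 2.1.1.2.1 (add F (Q ∨ T)):
                    F (Q ∨ T): α-rule — add F Q, F T.
                    ○ open, literals {P=0, Q=0, S=0, T=0}.
                  branch 2.1.1.2.2 (add T (S ∨ ¬Q)):
                    T (S ∨ ¬Q): β-rule — branch into T S  //  T ¬Q.
                      branch 2.1.1.2.2.1 (add T S):
                        × closes — contains both S and ¬S.
                      branch 2.1.1.2.2.2 (add T ¬Q):
                        ○ open, literals {P=0, Q=0, S=0, T=0}.
          branch 2.1.2 (add F (¬T → (((Q ∨ T) → (S ∨ ¬Q)) ∧ ¬P)), T S):
            F (¬T → (((Q ∨ T) → (S ∨ ¬Q)) ∧ ¬P)): α-rule — add T ¬T, F (((Q ∨ T) → (S ∨ ¬Q)) ∧ ¬P).
            F (((Q ∨ T) → (S ∨ ¬Q)) ∧ ¬P): β-rule — branch into F ((Q ∨ T) → (S ∨ ¬Q))  //  F ¬P.
              branch 2.1.2.1 (add F ((Q ∨ T) → (S ∨ ¬Q))):
                F ((Q ∨ T) → (S ∨ ¬Q)): α-rule — add T (Q ∨ T), F (S ∨ ¬Q).
                F (S ∨ ¬Q): α-rule — add F S, F ¬Q.
                × closes — contains both S and ¬S.
              branch 2.1.2.2 (add F ¬P):
                ○ open, literals {P=1, Q=0, S=1, T=0}.
      branch 2.2 (add F ¬Q, F ¬T):
        F ((¬T → (((Q ∨ T) → (S ∨ ¬Q)) ∧ ¬P)) ↔ S): β-rule — branch into T (¬T → (((Q ∨ T) → (S ∨ ¬Q)) ∧ ¬P)), F S  //  F (¬T → (((Q ∨ T) → (S ∨ ¬Q)) ∧ ¬P)), T S.
          branch 2.2.1 (add T (¬T → (((Q ∨ T) → (S ∨ ¬Q)) ∧ ¬P)), F S):
            T (¬T → (((Q ∨ T) → (S ∨ ¬Q)) ∧ ¬P)): β-rule — branch into F ¬T  //  T (((Q ∨ T) → (S ∨ ¬Q)) ∧ ¬P).
              branch 2.2.1.1 (add F ¬T):
                ○ open, literals {Q=1, S=0, T=1}.
              branch 2.2.1.2 (add T (((Q ∨ T) → (S ∨ ¬Q)) ∧ ¬P)):
                T (((Q ∨ T) → (S ∨ ¬Q)) ∧ ¬P): α-rule — add T ((Q ∨ T) → (S ∨ ¬Q)), T ¬P.
                T ((Q ∨ T) → (S ∨ ¬Q)): β-rule — branch into F (Q ∨ T)  //  T (S ∨ ¬Q).
                  branch 2.2.1.2.1 (add F (Q ∨ T)):
                    F (Q ∨ T): α-rule — add F Q, F T.
                    × closes — contains both Q and ¬Q.
                  branch 2.2.1.2.2 (add T (S ∨ ¬Q)):
                    T (S ∨ ¬Q): β-rule — branch into T S  //  T ¬Q.
                      branch 2.2.1.2.2.1 (add T S):
                        × closes — contains both S and ¬S.
                      branch 2.2.1.2.2.2 (add T ¬Q):
                        × closes — contains both Q and ¬Q.
          branch 2.2.2 (add F (¬T → (((Q ∨ T) → (S ∨ ¬Q)) ∧ ¬P)), T S):
            F (¬T → (((Q ∨ T) → (S ∨ ¬Q)) ∧ ¬P)): α-rule — add T ¬T, F (((Q ∨ T) → (S ∨ ¬Q)) ∧ ¬P).
            × closes — contains both T and ¬T.
7 branches closed, 5 open.
Each open branch fixes some atoms; the unmentioned ones are free. Counting distinct full assignments: branch {T=1} (P, Q, R, S) contributes 16 new; branch {P=0, Q=0, S=0, T=0} (R) contributes 2 new; branch {P=0, Q=0, S=0, T=0} (R) contributes 0 new; branch {P=1, Q=0, S=1, T=0} (R) contributes 2 new; branch {Q=1, S=0, T=1} (P, R) contributes 0 new. Total: 20.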